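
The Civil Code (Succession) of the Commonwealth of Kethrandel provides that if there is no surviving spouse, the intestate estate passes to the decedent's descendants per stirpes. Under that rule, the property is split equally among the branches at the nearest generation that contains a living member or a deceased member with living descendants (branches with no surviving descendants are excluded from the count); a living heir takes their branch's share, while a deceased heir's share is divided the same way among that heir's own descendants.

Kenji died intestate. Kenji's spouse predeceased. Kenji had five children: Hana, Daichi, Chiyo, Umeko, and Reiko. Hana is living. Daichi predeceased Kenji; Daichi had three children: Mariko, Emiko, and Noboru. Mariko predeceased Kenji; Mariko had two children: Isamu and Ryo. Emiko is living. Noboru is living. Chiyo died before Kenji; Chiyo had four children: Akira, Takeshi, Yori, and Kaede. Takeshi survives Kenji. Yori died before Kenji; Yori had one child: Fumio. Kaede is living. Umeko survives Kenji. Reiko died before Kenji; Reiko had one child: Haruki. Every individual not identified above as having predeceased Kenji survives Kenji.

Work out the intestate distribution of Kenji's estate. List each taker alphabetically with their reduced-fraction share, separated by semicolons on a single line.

There is no surviving spouse, so the entire estate passes to Kenji's descendants per stirpes.
The estate is divided into 5 equal shares of 1/5 among Hana, Daichi, Chiyo, Umeko, Reiko.
Hana is living and takes 1/5.
Daichi predeceased; the 1/5 allotted to Daichi's branch passes to Daichi's issue by representation.
The 1/5 is divided into 3 equal shares of 1/15 among Mariko, Emiko, Noboru.
Mariko predeceased; the 1/15 allotted to Mariko's branch passes to Mariko's issue by representation.
The 1/15 is divided into 2 equal shares of 1/30 among Isamu, Ryo.
Isamu is living and takes 1/30.
Ryo is living and takes 1/30.
Emiko is living and takes 1/15.
Noboru is living and takes 1/15.
Chiyo predeceased; the 1/5 allotted to Chiyo's branch passes to Chiyo's issue by representation.
The 1/5 is divided into 4 equal shares of 1/20 among Akira, Takeshi, Yori, Kaede.
Akira is living and takes 1/20.
Takeshi is living and takes 1/20.
Yori predeceased; the 1/20 allotted to Yori's branch passes to Yori's issue by representation.
Fumio is the sole taker at this level and receives the full 1/20.
Kaede is living and takes 1/20.
Umeko is living and takes 1/5.
Reiko predeceased; the 1/5 allotted to Reiko's branch passes to Reiko's issue by representation.
Haruki is the sole taker at this level and receives the full 1/5.

Akira 1/20; Emiko 1/15; Fumio 1/20; Hana 1/5; Haruki 1/5; Isamu 1/30; Kaede 1/20; Noboru 1/15; Ryo 1/30; Takeshi 1/20; Umeko 1/5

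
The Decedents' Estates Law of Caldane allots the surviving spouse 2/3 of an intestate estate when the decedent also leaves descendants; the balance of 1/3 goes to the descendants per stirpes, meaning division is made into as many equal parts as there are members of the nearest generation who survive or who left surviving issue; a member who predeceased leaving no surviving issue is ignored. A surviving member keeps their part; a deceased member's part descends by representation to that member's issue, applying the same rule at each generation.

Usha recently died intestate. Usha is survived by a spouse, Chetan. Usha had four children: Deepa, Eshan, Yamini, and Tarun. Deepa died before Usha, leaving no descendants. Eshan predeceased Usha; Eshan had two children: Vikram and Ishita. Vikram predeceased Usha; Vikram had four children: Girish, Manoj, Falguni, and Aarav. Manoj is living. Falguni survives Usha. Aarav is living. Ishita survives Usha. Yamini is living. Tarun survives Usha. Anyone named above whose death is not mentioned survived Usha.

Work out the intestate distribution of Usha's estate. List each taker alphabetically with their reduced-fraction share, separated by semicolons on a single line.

Chetan, as surviving spouse, takes 2/3.
The remaining 1/3 passes to Usha's descendants per stirpes.
Deepa left no surviving issue, so that branch lapses and is disregarded.
The 1/3 is divided into 3 equal shares of 1/9 among Eshan, Yamini, Tarun.
Eshan predeceased; the 1/9 allotted to Eshan's branch passes to Eshan's issue by representation.
The 1/9 is divided into 2 equal shares of 1/18 among Vikram, Ishita.
Vikram predeceased; the 1/18 allotted to Vikram's branch passes to Vikram's issue by representation.
The 1/18 is divided into 4 equal shares of 1/72 among Girish, Manoj, Falguni, Aarav.
Girish is living and takes 1/72.
Manoj is living and takes 1/72.
Falguni is living and takes 1/72.
Aarav is living and takes 1/72.
Ishita is living and takes 1/18.
Yamini is living and takes 1/9.
Tarun is living and takes 1/9.

Aarav 1/72; Chetan 2/3; Falguni 1/72; Girish 1/72; Ishita 1/18; Manoj 1/72; Tarun 1/9; Yamini 1/9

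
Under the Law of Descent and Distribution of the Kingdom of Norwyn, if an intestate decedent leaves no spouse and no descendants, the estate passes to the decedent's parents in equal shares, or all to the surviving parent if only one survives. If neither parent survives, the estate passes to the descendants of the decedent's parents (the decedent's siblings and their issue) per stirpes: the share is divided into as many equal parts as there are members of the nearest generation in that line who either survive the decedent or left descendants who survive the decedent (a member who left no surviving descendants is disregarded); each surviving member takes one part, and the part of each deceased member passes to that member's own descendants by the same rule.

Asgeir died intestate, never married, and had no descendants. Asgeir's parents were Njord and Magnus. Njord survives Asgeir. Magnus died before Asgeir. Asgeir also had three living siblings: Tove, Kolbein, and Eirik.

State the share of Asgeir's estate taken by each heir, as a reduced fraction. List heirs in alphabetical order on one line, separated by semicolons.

Njord 1

Only one parent, Njord, survives, so Njord takes the entire estate. The siblings take nothing because a surviving parent has priority.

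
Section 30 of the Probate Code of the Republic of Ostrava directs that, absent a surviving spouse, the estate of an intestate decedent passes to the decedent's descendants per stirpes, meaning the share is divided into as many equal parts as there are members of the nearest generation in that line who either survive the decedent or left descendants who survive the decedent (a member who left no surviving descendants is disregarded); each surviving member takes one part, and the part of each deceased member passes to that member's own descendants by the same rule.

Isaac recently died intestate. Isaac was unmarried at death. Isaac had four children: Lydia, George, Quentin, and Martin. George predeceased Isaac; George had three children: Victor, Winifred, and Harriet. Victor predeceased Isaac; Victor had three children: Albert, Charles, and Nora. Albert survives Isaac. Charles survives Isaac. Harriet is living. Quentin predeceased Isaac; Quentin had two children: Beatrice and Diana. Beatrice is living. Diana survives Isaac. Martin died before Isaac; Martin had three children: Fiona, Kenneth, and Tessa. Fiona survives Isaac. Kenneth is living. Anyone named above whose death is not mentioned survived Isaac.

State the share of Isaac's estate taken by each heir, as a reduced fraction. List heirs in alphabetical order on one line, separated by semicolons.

There is no surviving spouse, so the entire estate passes to Isaac's descendants per stirpes.
The estate is divided into 4 equal shares of 1/4 among Lydia, George, Quentin, Martin.
Lydia is living and takes 1/4.
George predeceased; the 1/4 allotted to George's branch passes to George's issue by representation.
The 1/4 is divided into 3 equal shares of 1/12 among Victor, Winifred, Harriet.
Victor predeceased; the 1/12 allotted to Victor's branch passes to Victor's issue by representation.
The 1/12 is divided into 3 equal shares of 1/36 among Albert, Charles, Nora.
Albert is living and takes 1/36.
Charles is living and takes 1/36.
Nora is living and takes 1/36.
Winifred is living and takes 1/12.
Harriet is living and takes 1/12.
Quentin predeceased; the 1/4 allotted to Quentin's branch passes to Quentin's issue by representation.
The 1/4 is divided into 2 equal shares of 1/8 among Beatrice, Diana.
Beatrice is living and takes 1/8.
Diana is living and takes 1/8.
Martin predeceased; the 1/4 allotted to Martin's branch passes to Martin's issue by representation.
The 1/4 is divided into 3 equal shares of 1/12 among Fiona, Kenneth, Tessa.
Fiona is living and takes 1/12.
Kenneth is living and takes 1/12.
Tessa is living and takes 1/12.

Albert 1/36; Beatrice 1/8; Charles 1/36; Diana 1/8; Fiona 1/12; Harriet 1/12; Kenneth 1/12; Lydia 1/4; Nora 1/36; Tessa 1/12; Winifred 1/12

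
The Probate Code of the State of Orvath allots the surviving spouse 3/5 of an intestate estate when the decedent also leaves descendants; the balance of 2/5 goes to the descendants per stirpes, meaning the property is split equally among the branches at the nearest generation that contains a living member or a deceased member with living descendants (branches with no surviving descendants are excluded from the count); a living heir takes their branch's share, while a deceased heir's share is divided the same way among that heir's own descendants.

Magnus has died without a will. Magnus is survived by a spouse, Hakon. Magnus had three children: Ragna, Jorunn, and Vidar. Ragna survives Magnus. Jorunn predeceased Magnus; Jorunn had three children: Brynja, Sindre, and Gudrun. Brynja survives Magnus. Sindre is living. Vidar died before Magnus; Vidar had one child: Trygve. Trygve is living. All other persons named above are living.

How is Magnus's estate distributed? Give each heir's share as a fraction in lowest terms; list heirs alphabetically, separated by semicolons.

Brynja 2/45; Gudrun 2/45; Hakon 3/5; Ragna 2/15; Sindre 2/45; Trygve 2/15

Hakon, as surviving spouse, takes 3/5.
The remaining 2/5 passes to Magnus's descendants per stirpes.
The 2/5 is divided into 3 equal shares of 2/15 among Ragna, Jorunn, Vidar.
Ragna is living and takes 2/15.
Jorunn predeceased; the 2/15 allotted to Jorunn's branch passes to Jorunn's issue by representation.
The 2/15 is divided into 3 equal shares of 2/45 among Brynja, Sindre, Gudrun.
Brynja is living and takes 2/45.
Sindre is living and takes 2/45.
Gudrun is living and takes 2/45.
Vidar predeceased; the 2/15 allotted to Vidar's branch passes to Vidar's issue by representation.
Trygve is the sole taker at this level and receives the full 2/15.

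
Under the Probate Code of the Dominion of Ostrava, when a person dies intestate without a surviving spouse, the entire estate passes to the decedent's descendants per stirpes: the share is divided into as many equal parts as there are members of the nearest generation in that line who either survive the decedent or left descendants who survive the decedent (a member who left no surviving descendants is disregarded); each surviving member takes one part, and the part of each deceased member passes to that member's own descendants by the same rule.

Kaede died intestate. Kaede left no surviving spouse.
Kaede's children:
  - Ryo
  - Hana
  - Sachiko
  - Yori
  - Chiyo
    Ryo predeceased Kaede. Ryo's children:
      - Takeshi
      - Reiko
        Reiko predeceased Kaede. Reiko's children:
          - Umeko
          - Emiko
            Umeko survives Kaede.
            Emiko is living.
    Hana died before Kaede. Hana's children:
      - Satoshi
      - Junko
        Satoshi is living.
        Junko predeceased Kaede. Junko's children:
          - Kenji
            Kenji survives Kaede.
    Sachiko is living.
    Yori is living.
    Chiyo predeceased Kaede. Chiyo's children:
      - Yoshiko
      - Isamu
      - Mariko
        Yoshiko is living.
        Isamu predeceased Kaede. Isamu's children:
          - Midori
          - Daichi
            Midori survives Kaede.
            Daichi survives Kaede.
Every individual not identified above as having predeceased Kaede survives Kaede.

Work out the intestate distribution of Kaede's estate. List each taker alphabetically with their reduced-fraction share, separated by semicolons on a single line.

There is no surviving spouse, so the entire estate passes to Kaede's descendants per stirpes.
The estate is divided into 5 equal shares of 1/5 among Ryo, Hana, Sachiko, Yori, Chiyo.
Ryo predeceased; the 1/5 allotted to Ryo's branch passes to Ryo's issue by representation.
The 1/5 is divided into 2 equal shares of 1/10 among Takeshi, Reiko.
Takeshi is living and takes 1/10.
Reiko predeceased; the 1/10 allotted to Reiko's branch passes to Reiko's issue by representation.
The 1/10 is divided into 2 equal shares of 1/20 among Umeko, Emiko.
Umeko is living and takes 1/20.
Emiko is living and takes 1/20.
Hana predeceased; the 1/5 allotted to Hana's branch passes to Hana's issue by representation.
The 1/5 is divided into 2 equal shares of 1/10 among Satoshi, Junko.
Satoshi is living and takes 1/10.
Junko predeceased; the 1/10 allotted to Junko's branch passes to Junko's issue by representation.
Kenji is the sole taker at this level and receives the full 1/10.
Sachiko is living and takes 1/5.
Yori is living and takes 1/5.
Chiyo predeceased; the 1/5 allotted to Chiyo's branch passes to Chiyo's issue by representation.
The 1/5 is divided into 3 equal shares of 1/15 among Yoshiko, Isamu, Mariko.
Yoshiko is living and takes 1/15.
Isamu predeceased; the 1/15 allotted to Isamu's branch passes to Isamu's issue by representation.
The 1/15 is divided into 2 equal shares of 1/30 among Midori, Daichi.
Midori is living and takes 1/30.
Daichi is living and takes 1/30.
Mariko is living and takes 1/15.

Daichi 1/30; Emiko 1/20; Kenji 1/10; Mariko 1/15; Midori 1/30; Sachiko 1/5; Satoshi 1/10; Takeshi 1/10; Umeko 1/20; Yori 1/5; Yoshiko 1/15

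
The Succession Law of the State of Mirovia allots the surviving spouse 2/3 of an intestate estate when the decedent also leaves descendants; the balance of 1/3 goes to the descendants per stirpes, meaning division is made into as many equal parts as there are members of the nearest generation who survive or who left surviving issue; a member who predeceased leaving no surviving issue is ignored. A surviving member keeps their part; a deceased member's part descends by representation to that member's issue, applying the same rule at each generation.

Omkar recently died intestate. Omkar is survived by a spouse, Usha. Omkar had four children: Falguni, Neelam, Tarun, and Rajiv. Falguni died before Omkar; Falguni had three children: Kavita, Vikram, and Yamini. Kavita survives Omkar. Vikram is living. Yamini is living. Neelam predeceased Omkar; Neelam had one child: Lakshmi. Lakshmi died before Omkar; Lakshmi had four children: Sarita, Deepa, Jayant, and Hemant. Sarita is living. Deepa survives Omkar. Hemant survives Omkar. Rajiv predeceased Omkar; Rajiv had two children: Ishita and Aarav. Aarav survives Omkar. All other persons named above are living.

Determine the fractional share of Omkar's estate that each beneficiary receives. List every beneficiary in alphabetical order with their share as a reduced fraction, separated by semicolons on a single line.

Usha, as surviving spouse, takes 2/3.
The remaining 1/3 passes to Omkar's descendants per stirpes.
The 1/3 is divided into 4 equal shares of 1/12 among Falguni, Neelam, Tarun, Rajiv.
Falguni predeceased; the 1/12 allotted to Falguni's branch passes to Falguni's issue by representation.
The 1/12 is divided into 3 equal shares of 1/36 among Kavita, Vikram, Yamini.
Kavita is living and takes 1/36.
Vikram is living and takes 1/36.
Yamini is living and takes 1/36.
Neelam predeceased; the 1/12 allotted to Neelam's branch passes to Neelam's issue by representation.
Lakshmi's line is the sole branch at this level, so the full 1/12 passes to Lakshmi's issue by representation.
The 1/12 is divided into 4 equal shares of 1/48 among Sarita, Deepa, Jayant, Hemant.
Sarita is living and takes 1/48.
Deepa is living and takes 1/48.
Jayant is living and takes 1/48.
Hemant is living and takes 1/48.
Tarun is living and takes 1/12.
Rajiv predeceased; the 1/12 allotted to Rajiv's branch passes to Rajiv's issue by representation.
The 1/12 is divided into 2 equal shares of 1/24 among Ishita, Aarav.
Ishita is living and takes 1/24.
Aarav is living and takes 1/24.

Aarav 1/24; Deepa 1/48; Hemant 1/48; Ishita 1/24; Jayant 1/48; Kavita 1/36; Sarita 1/48; Tarun 1/12; Usha 2/3; Vikram 1/36; Yamini 1/36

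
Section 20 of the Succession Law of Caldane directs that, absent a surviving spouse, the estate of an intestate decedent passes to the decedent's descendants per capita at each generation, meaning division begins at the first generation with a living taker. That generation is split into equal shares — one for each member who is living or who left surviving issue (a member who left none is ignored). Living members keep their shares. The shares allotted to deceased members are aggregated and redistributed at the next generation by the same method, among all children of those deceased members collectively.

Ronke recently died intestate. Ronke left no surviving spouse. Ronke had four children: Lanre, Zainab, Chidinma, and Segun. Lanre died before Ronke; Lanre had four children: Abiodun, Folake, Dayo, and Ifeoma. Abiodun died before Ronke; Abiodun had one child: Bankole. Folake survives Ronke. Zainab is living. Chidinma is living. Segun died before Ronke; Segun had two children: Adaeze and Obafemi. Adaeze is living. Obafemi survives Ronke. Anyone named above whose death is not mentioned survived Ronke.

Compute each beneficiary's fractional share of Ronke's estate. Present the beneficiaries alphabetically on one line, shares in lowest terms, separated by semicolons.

There is no surviving spouse, so the entire estate passes to Ronke's descendants per capita at each generation.
At generation 1 (Lanre, Zainab, Chidinma, Segun) there are 4 shares of (1)/4 = 1/4 each.
Living: Zainab and Chidinma — each takes 1/4.
Deceased: Lanre and Segun. Their combined 1/2 is pooled and carried to generation 2.
At generation 2 (Abiodun, Folake, Dayo, Ifeoma, Adaeze, Obafemi) there are 6 shares of (1/2)/6 = 1/12 each.
Living: Folake, Dayo, Ifeoma, Adaeze, and Obafemi — each takes 1/12.
Deceased: Abiodun. That 1/12 share is carried to generation 3.
At generation 3 (Bankole) there are 1 shares of (1/12)/1 = 1/12 each.
Living: Bankole — each takes 1/12.

Adaeze 1/12; Bankole 1/12; Chidinma 1/4; Dayo 1/12; Folake 1/12; Ifeoma 1/12; Obafemi 1/12; Zainab 1/4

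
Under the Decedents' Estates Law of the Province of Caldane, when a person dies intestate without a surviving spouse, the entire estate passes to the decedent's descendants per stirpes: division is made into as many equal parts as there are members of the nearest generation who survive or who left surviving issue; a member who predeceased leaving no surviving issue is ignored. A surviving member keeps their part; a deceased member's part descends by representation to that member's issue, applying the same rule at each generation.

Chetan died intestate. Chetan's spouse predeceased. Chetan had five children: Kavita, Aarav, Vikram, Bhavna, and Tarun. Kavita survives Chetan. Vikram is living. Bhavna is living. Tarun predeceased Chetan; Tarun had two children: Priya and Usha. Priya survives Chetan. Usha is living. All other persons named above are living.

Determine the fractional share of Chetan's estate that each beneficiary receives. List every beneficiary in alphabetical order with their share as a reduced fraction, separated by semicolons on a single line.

There is no surviving spouse, so the entire estate passes to Chetan's descendants per stirpes.
The estate is divided into 5 equal shares of 1/5 among Kavita, Aarav, Vikram, Bhavna, Tarun.
Kavita is living and takes 1/5.
Aarav is living and takes 1/5.
Vikram is living and takes 1/5.
Bhavna is living and takes 1/5.
Tarun predeceased; the 1/5 allotted to Tarun's branch passes to Tarun's issue by representation.
The 1/5 is divided into 2 equal shares of 1/10 among Priya, Usha.
Priya is living and takes 1/10.
Usha is living and takes 1/10.

Aarav 1/5; Bhavna 1/5; Kavita 1/5; Priya 1/10; Usha 1/10; Vikram 1/5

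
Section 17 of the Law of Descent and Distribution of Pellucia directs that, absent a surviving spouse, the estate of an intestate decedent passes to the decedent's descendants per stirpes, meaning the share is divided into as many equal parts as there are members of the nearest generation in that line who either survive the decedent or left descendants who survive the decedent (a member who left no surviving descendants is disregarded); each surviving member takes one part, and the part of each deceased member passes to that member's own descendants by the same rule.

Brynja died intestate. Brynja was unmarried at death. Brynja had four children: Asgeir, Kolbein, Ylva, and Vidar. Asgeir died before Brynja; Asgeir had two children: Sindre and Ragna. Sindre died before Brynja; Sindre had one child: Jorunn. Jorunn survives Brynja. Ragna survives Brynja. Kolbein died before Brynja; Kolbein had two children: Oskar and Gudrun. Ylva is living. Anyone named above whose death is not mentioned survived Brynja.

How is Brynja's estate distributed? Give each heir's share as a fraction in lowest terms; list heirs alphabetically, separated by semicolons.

Gudrun 1/8; Jorunn 1/8; Oskar 1/8; Ragna 1/8; Vidar 1/4; Ylva 1/4

There is no surviving spouse, so the entire estate passes to Brynja's descendants per stirpes.
The estate is divided into 4 equal shares of 1/4 among Asgeir, Kolbein, Ylva, Vidar.
Asgeir predeceased; the 1/4 allotted to Asgeir's branch passes to Asgeir's issue by representation.
The 1/4 is divided into 2 equal shares of 1/8 among Sindre, Ragna.
Sindre predeceased; the 1/8 allotted to Sindre's branch passes to Sindre's issue by representation.
Jorunn is the sole taker at this level and receives the full 1/8.
Ragna is living and takes 1/8.
Kolbein predeceased; the 1/4 allotted to Kolbein's branch passes to Kolbein's issue by representation.
The 1/4 is divided into 2 equal shares of 1/8 among Oskar, Gudrun.
Oskar is living and takes 1/8.
Gudrun is living and takes 1/8.
Ylva is living and takes 1/4.
Vidar is living and takes 1/4.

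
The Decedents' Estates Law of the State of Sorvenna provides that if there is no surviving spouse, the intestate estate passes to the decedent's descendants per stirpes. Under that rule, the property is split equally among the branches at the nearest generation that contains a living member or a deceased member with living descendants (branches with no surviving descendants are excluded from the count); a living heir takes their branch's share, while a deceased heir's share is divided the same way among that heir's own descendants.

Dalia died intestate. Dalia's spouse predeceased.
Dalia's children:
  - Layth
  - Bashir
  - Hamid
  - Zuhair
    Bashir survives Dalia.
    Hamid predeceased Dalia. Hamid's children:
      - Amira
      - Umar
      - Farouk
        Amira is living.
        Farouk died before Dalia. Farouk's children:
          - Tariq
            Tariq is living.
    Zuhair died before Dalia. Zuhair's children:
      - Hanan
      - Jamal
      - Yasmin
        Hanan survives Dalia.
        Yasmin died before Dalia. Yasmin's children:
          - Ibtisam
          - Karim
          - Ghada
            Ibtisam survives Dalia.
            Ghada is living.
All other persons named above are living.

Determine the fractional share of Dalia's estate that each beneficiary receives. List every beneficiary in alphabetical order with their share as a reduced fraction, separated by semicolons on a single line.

Amira 1/12; Bashir 1/4; Ghada 1/36; Hanan 1/12; Ibtisam 1/36; Jamal 1/12; Karim 1/36; Layth 1/4; Tariq 1/12; Umar 1/12

There is no surviving spouse, so the entire estate passes to Dalia's descendants per stirpes.
The estate is divided into 4 equal shares of 1/4 among Layth, Bashir, Hamid, Zuhair.
Layth is living and takes 1/4.
Bashir is living and takes 1/4.
Hamid predeceased; the 1/4 allotted to Hamid's branch passes to Hamid's issue by representation.
The 1/4 is divided into 3 equal shares of 1/12 among Amira, Umar, Farouk.
Amira is living and takes 1/12.
Umar is living and takes 1/12.
Farouk predeceased; the 1/12 allotted to Farouk's branch passes to Farouk's issue by representation.
Tariq is the sole taker at this level and receives the full 1/12.
Zuhair predeceased; the 1/4 allotted to Zuhair's branch passes to Zuhair's issue by representation.
The 1/4 is divided into 3 equal shares of 1/12 among Hanan, Jamal, Yasmin.
Hanan is living and takes 1/12.
Jamal is living and takes 1/12.
Yasmin predeceased; the 1/12 allotted to Yasmin's branch passes to Yasmin's issue by representation.
The 1/12 is divided into 3 equal shares of 1/36 among Ibtisam, Karim, Ghada.
Ibtisam is living and takes 1/36.
Karim is living and takes 1/36.
Ghada is living and takes 1/36.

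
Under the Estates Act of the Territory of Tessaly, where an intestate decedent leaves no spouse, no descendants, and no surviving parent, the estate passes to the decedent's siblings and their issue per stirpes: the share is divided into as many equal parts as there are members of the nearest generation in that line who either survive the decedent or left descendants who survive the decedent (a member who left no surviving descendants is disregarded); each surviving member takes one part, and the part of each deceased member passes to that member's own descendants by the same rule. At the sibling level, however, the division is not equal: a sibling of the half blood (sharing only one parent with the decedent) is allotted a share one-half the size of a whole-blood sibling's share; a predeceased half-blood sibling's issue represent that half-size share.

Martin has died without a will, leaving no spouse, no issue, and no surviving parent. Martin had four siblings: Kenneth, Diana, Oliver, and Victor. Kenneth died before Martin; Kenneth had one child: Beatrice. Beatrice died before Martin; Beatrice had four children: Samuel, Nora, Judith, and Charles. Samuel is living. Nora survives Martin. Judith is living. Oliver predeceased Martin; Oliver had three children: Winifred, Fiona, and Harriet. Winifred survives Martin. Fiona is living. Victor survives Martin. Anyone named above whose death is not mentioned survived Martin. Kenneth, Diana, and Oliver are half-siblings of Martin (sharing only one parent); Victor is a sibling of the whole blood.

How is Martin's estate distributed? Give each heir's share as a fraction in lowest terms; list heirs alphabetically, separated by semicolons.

No spouse, descendants, or parent survives, so the estate passes to Martin's siblings per stirpes.
Half-blood siblings count for one-half the weight of whole-blood siblings at the initial division.
Dividing 1 in proportion to weights (total weight 5/2): Kenneth (weight 1/2) → 1/5; Diana (weight 1/2) → 1/5; Oliver (weight 1/2) → 1/5; Victor (weight 1) → 2/5.
Kenneth predeceased; the 1/5 allotted to Kenneth's branch passes to Kenneth's issue by representation.
Beatrice's line is the sole branch at this level, so the full 1/5 passes to Beatrice's issue by representation.
The 1/5 is divided into 4 equal shares of 1/20 among Samuel, Nora, Judith, Charles.
Samuel is living and takes 1/20.
Nora is living and takes 1/20.
Judith is living and takes 1/20.
Charles is living and takes 1/20.
Diana is living and takes 1/5.
Oliver predeceased; the 1/5 allotted to Oliver's branch passes to Oliver's issue by representation.
The 1/5 is divided into 3 equal shares of 1/15 among Winifred, Fiona, Harriet.
Winifred is living and takes 1/15.
Fiona is living and takes 1/15.
Harriet is living and takes 1/15.
Victor is living and takes 2/5.

Charles 1/20; Diana 1/5; Fiona 1/15; Harriet 1/15; Judith 1/20; Nora 1/20; Samuel 1/20; Victor 2/5; Winifred 1/15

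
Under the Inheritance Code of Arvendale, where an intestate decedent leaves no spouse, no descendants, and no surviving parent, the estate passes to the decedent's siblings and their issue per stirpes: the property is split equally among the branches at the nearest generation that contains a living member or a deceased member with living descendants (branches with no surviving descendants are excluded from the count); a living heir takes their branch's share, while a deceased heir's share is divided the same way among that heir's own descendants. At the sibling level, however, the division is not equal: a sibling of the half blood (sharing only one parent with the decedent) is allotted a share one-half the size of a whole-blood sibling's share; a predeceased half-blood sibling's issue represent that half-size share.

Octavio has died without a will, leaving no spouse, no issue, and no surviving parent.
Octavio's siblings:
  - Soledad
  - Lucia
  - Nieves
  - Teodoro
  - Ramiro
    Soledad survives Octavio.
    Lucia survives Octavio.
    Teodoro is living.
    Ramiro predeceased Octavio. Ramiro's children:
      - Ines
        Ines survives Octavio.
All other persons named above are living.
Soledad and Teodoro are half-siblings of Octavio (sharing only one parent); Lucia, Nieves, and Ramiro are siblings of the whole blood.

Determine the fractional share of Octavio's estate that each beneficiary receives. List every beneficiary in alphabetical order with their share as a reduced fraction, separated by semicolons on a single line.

No spouse, descendants, or parent survives, so the estate passes to Octavio's siblings per stirpes.
Half-blood siblings count for one-half the weight of whole-blood siblings at the initial division.
Dividing 1 in proportion to weights (total weight 4): Soledad (weight 1/2) → 1/8; Lucia (weight 1) → 1/4; Nieves (weight 1) → 1/4; Teodoro (weight 1/2) → 1/8; Ramiro (weight 1) → 1/4.
Soledad is living and takes 1/8.
Lucia is living and takes 1/4.
Nieves is living and takes 1/4.
Teodoro is living and takes 1/8.
Ramiro predeceased; the 1/4 allotted to Ramiro's branch passes to Ramiro's issue by representation.
Ines is the sole taker at this level and receives the full 1/4.

Ines 1/4; Lucia 1/4; Nieves 1/4; Soledad 1/8; Teodoro 1/8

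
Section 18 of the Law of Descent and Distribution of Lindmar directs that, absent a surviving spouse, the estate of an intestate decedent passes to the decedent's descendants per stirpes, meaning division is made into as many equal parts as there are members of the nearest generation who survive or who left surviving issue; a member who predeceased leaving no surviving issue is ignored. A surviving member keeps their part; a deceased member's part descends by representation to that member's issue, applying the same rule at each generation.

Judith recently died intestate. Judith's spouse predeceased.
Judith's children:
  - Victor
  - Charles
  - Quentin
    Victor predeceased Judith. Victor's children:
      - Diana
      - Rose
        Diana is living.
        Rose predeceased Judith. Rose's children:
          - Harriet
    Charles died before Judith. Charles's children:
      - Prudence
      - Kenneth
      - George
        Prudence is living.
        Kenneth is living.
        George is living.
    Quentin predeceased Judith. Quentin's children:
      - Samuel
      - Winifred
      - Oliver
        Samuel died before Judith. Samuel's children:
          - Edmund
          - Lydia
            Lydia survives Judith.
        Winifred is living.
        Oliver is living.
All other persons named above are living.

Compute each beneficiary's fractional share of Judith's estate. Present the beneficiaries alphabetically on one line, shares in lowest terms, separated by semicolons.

Diana 1/6; Edmund 1/18; George 1/9; Harriet 1/6; Kenneth 1/9; Lydia 1/18; Oliver 1/9; Prudence 1/9; Winifred 1/9

There is no surviving spouse, so the entire estate passes to Judith's descendants per stirpes.
The estate is divided into 3 equal shares of 1/3 among Victor, Charles, Quentin.
Victor predeceased; the 1/3 allotted to Victor's branch passes to Victor's issue by representation.
The 1/3 is divided into 2 equal shares of 1/6 among Diana, Rose.
Diana is living and takes 1/6.
Rose predeceased; the 1/6 allotted to Rose's branch passes to Rose's issue by representation.
Harriet is the sole taker at this level and receives the full 1/6.
Charles predeceased; the 1/3 allotted to Charles's branch passes to Charles's issue by representation.
The 1/3 is divided into 3 equal shares of 1/9 among Prudence, Kenneth, George.
Prudence is living and takes 1/9.
Kenneth is living and takes 1/9.
George is living and takes 1/9.
Quentin predeceased; the 1/3 allotted to Quentin's branch passes to Quentin's issue by representation.
The 1/3 is divided into 3 equal shares of 1/9 among Samuel, Winifred, Oliver.
Samuel predeceased; the 1/9 allotted to Samuel's branch passes to Samuel's issue by representation.
The 1/9 is divided into 2 equal shares of 1/18 among Edmund, Lydia.
Edmund is living and takes 1/18.
Lydia is living and takes 1/18.
Winifred is living and takes 1/9.
Oliver is living and takes 1/9.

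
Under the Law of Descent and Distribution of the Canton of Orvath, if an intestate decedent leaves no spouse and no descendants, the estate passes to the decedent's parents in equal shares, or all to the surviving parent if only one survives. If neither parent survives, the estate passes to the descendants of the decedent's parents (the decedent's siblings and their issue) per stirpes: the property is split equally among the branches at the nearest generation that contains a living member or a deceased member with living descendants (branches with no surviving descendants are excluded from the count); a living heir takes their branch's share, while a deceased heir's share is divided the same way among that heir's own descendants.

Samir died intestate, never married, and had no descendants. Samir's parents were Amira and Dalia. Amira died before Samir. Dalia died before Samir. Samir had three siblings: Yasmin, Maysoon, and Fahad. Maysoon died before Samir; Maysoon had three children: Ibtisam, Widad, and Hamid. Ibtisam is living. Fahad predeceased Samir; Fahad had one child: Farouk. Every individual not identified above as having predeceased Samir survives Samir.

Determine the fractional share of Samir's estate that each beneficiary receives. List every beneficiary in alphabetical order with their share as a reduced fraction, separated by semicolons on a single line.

Neither parent survives and there are no descendants, so the estate passes to Samir's siblings and their issue per stirpes.
The estate is divided into 3 equal shares of 1/3 among Yasmin, Maysoon, Fahad.
Yasmin is living and takes 1/3.
Maysoon predeceased; the 1/3 allotted to Maysoon's branch passes to Maysoon's issue by representation.
The 1/3 is divided into 3 equal shares of 1/9 among Ibtisam, Widad, Hamid.
Ibtisam is living and takes 1/9.
Widad is living and takes 1/9.
Hamid is living and takes 1/9.
Fahad predeceased; the 1/3 allotted to Fahad's branch passes to Fahad's issue by representation.
Farouk is the sole taker at this level and receives the full 1/3.

Farouk 1/3; Hamid 1/9; Ibtisam 1/9; Widad 1/9; Yasmin 1/3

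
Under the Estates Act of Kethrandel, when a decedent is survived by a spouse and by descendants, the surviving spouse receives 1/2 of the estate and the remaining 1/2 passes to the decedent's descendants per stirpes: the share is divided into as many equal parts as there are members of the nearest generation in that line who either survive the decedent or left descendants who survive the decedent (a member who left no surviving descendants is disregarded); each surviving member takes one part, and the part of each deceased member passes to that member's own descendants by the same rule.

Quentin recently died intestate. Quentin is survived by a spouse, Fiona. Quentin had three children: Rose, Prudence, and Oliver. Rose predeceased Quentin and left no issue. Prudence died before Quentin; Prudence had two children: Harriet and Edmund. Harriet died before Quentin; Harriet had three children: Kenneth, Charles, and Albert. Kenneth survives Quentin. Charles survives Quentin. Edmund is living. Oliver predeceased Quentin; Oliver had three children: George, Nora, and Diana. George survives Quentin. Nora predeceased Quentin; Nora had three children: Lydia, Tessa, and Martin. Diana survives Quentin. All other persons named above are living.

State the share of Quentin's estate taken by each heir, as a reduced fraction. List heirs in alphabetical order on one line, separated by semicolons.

Fiona, as surviving spouse, takes 1/2.
The remaining 1/2 passes to Quentin's descendants per stirpes.
Rose left no surviving issue, so that branch lapses and is disregarded.
The 1/2 is divided into 2 equal shares of 1/4 among Prudence, Oliver.
Prudence predeceased; the 1/4 allotted to Prudence's branch passes to Prudence's issue by representation.
The 1/4 is divided into 2 equal shares of 1/8 among Harriet, Edmund.
Harriet predeceased; the 1/8 allotted to Harriet's branch passes to Harriet's issue by representation.
The 1/8 is divided into 3 equal shares of 1/24 among Kenneth, Charles, Albert.
Kenneth is living and takes 1/24.
Charles is living and takes 1/24.
Albert is living and takes 1/24.
Edmund is living and takes 1/8.
Oliver predeceased; the 1/4 allotted to Oliver's branch passes to Oliver's issue by representation.
The 1/4 is divided into 3 equal shares of 1/12 among George, Nora, Diana.
George is living and takes 1/12.
Nora predeceased; the 1/12 allotted to Nora's branch passes to Nora's issue by representation.
The 1/12 is divided into 3 equal shares of 1/36 among Lydia, Tessa, Martin.
Lydia is living and takes 1/36.
Tessa is living and takes 1/36.
Martin is living and takes 1/36.
Diana is living and takes 1/12.

Albert 1/24; Charles 1/24; Diana 1/12; Edmund 1/8; Fiona 1/2; George 1/12; Kenneth 1/24; Lydia 1/36; Martin 1/36; Tessa 1/36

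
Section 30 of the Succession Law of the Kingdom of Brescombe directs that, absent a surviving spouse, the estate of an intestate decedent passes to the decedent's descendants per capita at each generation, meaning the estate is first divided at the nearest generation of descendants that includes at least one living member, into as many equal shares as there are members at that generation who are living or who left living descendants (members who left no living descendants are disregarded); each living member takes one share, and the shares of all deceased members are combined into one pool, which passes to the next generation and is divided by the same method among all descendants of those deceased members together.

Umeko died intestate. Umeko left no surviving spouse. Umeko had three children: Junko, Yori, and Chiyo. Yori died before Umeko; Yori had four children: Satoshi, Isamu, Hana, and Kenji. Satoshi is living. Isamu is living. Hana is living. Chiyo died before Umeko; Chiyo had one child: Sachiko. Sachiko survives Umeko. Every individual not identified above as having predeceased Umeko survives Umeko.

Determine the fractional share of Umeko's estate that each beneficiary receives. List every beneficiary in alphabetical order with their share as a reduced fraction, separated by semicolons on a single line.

There is no surviving spouse, so the entire estate passes to Umeko's descendants per capita at each generation.
At generation 1 (Junko, Yori, Chiyo) there are 3 shares of (1)/3 = 1/3 each.
Living: Junko — each takes 1/3.
Deceased: Yori and Chiyo. Their combined 2/3 is pooled and carried to generation 2.
At generation 2 (Satoshi, Isamu, Hana, Kenji, Sachiko) there are 5 shares of (2/3)/5 = 2/15 each.
Living: Satoshi, Isamu, Hana, Kenji, and Sachiko — each takes 2/15.

Hana 2/15; Isamu 2/15; Junko 1/3; Kenji 2/15; Sachiko 2/15; Satoshi 2/15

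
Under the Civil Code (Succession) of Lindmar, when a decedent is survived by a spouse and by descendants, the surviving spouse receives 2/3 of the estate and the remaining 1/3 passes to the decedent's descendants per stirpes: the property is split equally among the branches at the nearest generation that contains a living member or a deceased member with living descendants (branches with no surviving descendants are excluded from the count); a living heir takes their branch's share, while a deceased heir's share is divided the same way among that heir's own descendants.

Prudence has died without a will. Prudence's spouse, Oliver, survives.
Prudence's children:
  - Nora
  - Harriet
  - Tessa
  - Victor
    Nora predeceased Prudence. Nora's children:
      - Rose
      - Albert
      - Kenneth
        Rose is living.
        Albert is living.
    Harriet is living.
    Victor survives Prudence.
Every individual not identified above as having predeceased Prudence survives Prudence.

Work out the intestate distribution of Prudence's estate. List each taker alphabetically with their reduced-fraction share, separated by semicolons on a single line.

Albert 1/36; Harriet 1/12; Kenneth 1/36; Oliver 2/3; Rose 1/36; Tessa 1/12; Victor 1/12

Oliver, as surviving spouse, takes 2/3.
The remaining 1/3 passes to Prudence's descendants per stirpes.
The 1/3 is divided into 4 equal shares of 1/12 among Nora, Harriet, Tessa, Victor.
Nora predeceased; the 1/12 allotted to Nora's branch passes to Nora's issue by representation.
The 1/12 is divided into 3 equal shares of 1/36 among Rose, Albert, Kenneth.
Rose is living and takes 1/36.
Albert is living and takes 1/36.
Kenneth is living and takes 1/36.
Harriet is living and takes 1/12.
Tessa is living and takes 1/12.
Victor is living and takes 1/12.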